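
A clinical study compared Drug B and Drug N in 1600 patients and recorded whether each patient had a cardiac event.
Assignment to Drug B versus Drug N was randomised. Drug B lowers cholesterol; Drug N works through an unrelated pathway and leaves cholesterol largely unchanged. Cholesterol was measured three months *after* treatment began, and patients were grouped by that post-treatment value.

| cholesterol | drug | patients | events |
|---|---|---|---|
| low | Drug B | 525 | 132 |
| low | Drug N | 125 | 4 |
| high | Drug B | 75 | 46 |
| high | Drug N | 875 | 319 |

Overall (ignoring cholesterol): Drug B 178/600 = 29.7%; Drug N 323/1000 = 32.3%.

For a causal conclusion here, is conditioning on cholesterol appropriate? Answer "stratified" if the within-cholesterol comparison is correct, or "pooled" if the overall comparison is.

The stratified and pooled comparisons disagree (Drug N wins within each cholesterol; Drug B wins overall), so the answer turns on the causal role of cholesterol.
Cholesterol lies on the pathway drug → cholesterol → outcome, so adjusting for it blocks the indirect effect. For the total causal effect of drug, use the unadjusted pooled rates.
Pooled: Drug B 29.7% vs Drug N 32.3%; Drug B is lower overall.

pooled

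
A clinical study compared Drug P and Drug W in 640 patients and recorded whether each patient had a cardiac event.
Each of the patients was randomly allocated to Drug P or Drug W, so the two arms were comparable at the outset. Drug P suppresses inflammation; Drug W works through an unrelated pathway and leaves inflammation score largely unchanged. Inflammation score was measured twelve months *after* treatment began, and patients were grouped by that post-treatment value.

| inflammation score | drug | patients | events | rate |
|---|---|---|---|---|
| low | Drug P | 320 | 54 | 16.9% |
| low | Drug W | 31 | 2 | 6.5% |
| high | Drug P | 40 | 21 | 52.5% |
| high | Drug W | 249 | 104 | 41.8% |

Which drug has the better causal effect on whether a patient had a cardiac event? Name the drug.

Drug P

Within every inflammation score level Drug W has the lower rate, yet pooled Drug P does — Simpson's reversal.
Stratifying would compare drugs among patients the drugs themselves sorted into inflammation score groups — a form of selection on an intermediate. The unconditioned pooled rates give the total causal effect.
Pooled: Drug P 20.8% vs Drug W 37.9%; Drug P is lower overall.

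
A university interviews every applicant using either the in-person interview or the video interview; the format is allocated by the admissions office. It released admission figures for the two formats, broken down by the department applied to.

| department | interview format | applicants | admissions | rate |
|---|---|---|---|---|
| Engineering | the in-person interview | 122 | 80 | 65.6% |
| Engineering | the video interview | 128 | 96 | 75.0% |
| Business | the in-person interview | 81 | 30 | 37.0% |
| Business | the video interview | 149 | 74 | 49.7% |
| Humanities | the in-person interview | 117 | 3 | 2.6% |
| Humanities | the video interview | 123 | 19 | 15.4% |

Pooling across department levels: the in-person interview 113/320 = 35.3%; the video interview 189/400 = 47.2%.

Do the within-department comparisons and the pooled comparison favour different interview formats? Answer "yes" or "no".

Within each department level (Engineering 65.6% vs 75.0%; Business 37.0% vs 49.7%; Humanities 2.6% vs 15.4%), the video interview has the higher rate every time. Pooled: 35.3% vs 47.2% — the video interview has the higher rate overall. They agree.

no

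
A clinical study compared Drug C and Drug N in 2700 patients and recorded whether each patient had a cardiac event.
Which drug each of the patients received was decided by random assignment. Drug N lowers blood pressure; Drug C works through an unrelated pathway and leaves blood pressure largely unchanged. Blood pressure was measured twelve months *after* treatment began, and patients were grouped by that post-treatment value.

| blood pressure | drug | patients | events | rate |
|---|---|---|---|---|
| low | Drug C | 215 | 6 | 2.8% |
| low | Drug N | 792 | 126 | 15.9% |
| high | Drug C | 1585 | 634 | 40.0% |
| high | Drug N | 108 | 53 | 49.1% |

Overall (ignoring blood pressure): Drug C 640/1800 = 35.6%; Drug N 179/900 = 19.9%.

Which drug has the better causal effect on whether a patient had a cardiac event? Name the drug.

Drug C is lower inside every blood pressure stratum but Drug N is lower in aggregate. Whether to stratify depends on how blood pressure relates to the drug.
Stratifying would compare drugs among patients the drugs themselves sorted into blood pressure groups — a form of selection on an intermediate. The unconditioned pooled rates give the total causal effect.
Pooled: Drug C 35.6% vs Drug N 19.9%; Drug N is lower overall.

Drug N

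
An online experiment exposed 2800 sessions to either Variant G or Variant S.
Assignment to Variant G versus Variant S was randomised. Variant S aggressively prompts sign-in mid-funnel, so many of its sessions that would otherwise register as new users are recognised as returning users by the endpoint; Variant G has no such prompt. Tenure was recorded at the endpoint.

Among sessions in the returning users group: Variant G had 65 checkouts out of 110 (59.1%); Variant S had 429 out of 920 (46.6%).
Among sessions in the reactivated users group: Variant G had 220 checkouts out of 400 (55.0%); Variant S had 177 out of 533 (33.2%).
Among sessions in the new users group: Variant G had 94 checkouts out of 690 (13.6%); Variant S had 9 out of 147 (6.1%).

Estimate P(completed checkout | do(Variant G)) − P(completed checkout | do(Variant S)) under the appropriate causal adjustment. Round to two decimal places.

-0.07

The stratified and pooled comparisons disagree (Variant G wins within each user tenure; Variant S wins overall), so the answer turns on the causal role of user tenure.
User tenure lies on the pathway variant → user tenure → outcome, so adjusting for it blocks the indirect effect. For the total causal effect of variant, use the unadjusted pooled rates.
The causal difference is the pooled difference: 0.316 − 0.384 = -0.069.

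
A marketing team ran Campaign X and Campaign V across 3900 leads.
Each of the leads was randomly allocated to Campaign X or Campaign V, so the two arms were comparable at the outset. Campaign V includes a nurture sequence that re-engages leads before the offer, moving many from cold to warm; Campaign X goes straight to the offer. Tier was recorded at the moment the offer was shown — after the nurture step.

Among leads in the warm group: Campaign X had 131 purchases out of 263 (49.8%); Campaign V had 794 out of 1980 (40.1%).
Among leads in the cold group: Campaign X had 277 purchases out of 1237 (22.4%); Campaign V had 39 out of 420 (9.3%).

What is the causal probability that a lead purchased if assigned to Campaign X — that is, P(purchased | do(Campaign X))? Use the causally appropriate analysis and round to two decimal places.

0.27

The stratified and pooled comparisons disagree (Campaign X wins within each engagement tier; Campaign V wins overall), so the answer turns on the causal role of engagement tier.
The distribution of engagement tier is itself part of what the campaign does — it is an intermediate outcome. Holding it fixed would remove that part of the effect; the total effect is the pooled difference.
So P(outcome | do(Campaign X)) is just the pooled rate for Campaign X: 408/1500 = 0.272.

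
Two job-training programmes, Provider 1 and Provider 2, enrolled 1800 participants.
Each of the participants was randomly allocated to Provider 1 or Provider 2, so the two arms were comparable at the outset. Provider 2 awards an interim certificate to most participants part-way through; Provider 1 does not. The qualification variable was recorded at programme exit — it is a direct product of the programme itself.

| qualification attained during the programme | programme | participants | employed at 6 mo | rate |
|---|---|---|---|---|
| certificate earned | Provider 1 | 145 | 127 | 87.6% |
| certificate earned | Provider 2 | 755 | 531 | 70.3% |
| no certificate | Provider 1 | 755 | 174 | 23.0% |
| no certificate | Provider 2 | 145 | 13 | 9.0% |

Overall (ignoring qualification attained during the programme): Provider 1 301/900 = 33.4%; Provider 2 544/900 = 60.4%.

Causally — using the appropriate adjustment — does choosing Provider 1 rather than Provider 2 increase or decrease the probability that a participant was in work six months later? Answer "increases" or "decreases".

Because the programme influences qualification attained during the programme, qualification attained during the programme is a post-treatment mediator, not a confounder. Stratifying on it would bias the estimate; the causal effect is the crude pooled difference.
Pooled: Provider 1 33.4% vs Provider 2 60.4%; Provider 2 is higher overall.

decreases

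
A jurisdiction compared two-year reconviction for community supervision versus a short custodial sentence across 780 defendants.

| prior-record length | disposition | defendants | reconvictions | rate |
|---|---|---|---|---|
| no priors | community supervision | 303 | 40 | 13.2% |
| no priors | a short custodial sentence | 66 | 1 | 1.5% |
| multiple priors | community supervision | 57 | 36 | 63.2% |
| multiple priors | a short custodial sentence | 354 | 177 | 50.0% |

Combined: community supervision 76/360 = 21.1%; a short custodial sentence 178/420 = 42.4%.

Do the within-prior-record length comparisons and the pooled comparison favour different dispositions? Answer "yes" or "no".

yes

Within each prior-record length level (no priors 13.2% vs 1.5%; multiple priors 63.2% vs 50.0%), a short custodial sentence has the lower rate every time. Pooled: 21.1% vs 42.4% — community supervision has the lower rate overall. The two comparisons disagree.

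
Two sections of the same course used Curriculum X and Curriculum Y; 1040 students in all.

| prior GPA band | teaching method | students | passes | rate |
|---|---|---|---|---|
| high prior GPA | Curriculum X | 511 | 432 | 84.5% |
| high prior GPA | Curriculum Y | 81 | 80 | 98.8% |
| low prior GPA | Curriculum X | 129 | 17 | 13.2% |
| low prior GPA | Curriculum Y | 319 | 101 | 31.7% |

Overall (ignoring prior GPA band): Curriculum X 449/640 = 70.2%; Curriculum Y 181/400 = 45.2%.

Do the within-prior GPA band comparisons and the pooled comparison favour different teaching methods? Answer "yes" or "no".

yes

Within each prior GPA band level (high prior GPA 84.5% vs 98.8%; low prior GPA 13.2% vs 31.7%), Curriculum Y has the higher rate every time. Pooled: 70.2% vs 45.2% — Curriculum X has the higher rate overall. The two comparisons disagree.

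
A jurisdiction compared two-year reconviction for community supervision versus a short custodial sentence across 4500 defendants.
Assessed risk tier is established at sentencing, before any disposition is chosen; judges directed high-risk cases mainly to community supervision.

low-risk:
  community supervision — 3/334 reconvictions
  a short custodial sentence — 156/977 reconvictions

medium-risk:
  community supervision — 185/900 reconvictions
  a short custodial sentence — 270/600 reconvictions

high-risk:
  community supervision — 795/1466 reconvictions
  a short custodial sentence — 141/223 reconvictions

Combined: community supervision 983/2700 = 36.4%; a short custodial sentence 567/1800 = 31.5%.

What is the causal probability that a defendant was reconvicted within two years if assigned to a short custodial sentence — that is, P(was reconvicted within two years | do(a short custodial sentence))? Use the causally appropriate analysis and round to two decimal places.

community supervision is lower inside every assessed risk tier stratum but a short custodial sentence is lower in aggregate. Whether to stratify depends on how assessed risk tier relates to the disposition.
Here assessed risk tier is a common cause — it drives both which disposition a case falls under and the outcome. The crude comparison mixes populations; the stratum-specific rates are the causally relevant ones.
Standardising a short custodial sentence to the population assessed risk tier mix: 0.291·156/977 + 0.333·270/600 + 0.375·141/223 = 0.434.

0.43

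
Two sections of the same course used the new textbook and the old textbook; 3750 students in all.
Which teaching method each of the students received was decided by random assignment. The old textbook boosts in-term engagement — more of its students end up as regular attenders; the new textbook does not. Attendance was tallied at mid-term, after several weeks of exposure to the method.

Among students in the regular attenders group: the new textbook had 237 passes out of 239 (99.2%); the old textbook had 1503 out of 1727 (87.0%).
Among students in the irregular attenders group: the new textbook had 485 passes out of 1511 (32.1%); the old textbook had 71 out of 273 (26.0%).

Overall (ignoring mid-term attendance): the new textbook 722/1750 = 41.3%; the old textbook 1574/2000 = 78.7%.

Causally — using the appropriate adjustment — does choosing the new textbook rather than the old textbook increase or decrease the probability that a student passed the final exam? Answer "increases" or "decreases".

decreases

The stratified and pooled comparisons disagree (the new textbook wins within each mid-term attendance; the old textbook wins overall), so the answer turns on the causal role of mid-term attendance.
Stratifying would compare teaching methods among students the teaching methods themselves sorted into mid-term attendance groups — a form of selection on an intermediate. The unconditioned pooled rates give the total causal effect.
Pooled: the new textbook 41.3% vs the old textbook 78.7%; the old textbook is higher overall.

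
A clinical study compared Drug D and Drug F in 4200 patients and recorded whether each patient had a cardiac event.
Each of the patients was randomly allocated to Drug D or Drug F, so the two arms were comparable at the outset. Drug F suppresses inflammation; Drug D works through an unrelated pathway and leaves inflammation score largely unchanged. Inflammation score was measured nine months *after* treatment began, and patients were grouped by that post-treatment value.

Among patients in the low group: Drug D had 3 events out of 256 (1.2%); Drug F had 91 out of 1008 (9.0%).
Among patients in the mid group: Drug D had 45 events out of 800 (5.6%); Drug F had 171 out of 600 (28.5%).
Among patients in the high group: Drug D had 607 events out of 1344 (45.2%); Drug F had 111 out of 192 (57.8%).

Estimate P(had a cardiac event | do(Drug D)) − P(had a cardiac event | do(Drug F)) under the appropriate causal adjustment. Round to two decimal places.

Inflammation score is recorded after the drug and is itself shifted by it — it sits on the causal path from drug to outcome. Conditioning on a mediator would strip out part of the effect we want; the pooled comparison gives the total causal effect.
The causal difference is the pooled difference: 0.273 − 0.207 = +0.066.

+0.07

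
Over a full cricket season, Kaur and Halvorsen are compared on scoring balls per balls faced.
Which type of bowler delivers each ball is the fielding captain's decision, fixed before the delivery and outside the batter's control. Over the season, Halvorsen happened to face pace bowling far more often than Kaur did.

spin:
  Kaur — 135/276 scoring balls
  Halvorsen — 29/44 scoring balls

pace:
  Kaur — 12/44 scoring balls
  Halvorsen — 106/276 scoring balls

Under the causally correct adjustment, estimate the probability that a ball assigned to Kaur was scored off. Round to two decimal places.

0.38

The imbalance in bowling type arose from how balls faced were allocated, not from anything the player did; and bowling type independently affects the outcome. The pooled gap is confounded — condition on bowling type.
Standardising Kaur to the population bowling type mix: 0.500·135/276 + 0.500·12/44 = 0.381.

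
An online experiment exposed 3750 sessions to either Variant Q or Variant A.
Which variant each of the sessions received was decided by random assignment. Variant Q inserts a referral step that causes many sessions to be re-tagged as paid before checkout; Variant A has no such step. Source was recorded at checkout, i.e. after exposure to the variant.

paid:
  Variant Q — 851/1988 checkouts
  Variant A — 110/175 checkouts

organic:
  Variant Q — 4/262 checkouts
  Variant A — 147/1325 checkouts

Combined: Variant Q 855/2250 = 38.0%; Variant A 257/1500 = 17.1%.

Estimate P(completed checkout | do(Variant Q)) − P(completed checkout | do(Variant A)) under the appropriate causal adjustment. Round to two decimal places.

+0.21

The traffic source-specific comparison favours Variant A throughout, but the pooled figures favour Variant Q. The question is whether to condition on traffic source.
Because the variant influences traffic source, traffic source is a post-treatment mediator, not a confounder. Stratifying on it would bias the estimate; the causal effect is the crude pooled difference.
The causal difference is the pooled difference: 0.380 − 0.171 = +0.209.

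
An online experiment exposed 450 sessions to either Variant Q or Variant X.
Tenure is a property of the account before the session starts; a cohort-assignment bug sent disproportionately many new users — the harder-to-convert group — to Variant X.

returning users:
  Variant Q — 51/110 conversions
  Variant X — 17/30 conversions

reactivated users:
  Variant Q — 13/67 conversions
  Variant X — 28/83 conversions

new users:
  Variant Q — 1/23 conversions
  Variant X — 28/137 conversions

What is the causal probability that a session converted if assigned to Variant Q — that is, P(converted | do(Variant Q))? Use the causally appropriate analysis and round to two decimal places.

User tenure is set before the variant has any effect — it is not caused by the variant — and it independently drives the outcome. That makes it a confounder, so the causal comparison is within user tenure levels.
Standardising Variant Q to the population user tenure mix: 0.311·51/110 + 0.333·13/67 + 0.356·1/23 = 0.224.

0.22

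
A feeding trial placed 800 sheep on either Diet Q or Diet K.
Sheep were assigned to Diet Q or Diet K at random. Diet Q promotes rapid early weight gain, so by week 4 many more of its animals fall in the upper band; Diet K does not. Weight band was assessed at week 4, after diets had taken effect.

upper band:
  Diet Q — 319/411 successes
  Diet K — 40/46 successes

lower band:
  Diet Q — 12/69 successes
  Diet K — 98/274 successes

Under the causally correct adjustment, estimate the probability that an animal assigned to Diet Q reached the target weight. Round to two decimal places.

Within every week-4 weight band level Diet K has the higher rate, yet pooled Diet Q does — Simpson's reversal.
The distribution of week-4 weight band is itself part of what the diet does — it is an intermediate outcome. Holding it fixed would remove that part of the effect; the total effect is the pooled difference.
So P(outcome | do(Diet Q)) is just the pooled rate for Diet Q: 331/480 = 0.690.

0.69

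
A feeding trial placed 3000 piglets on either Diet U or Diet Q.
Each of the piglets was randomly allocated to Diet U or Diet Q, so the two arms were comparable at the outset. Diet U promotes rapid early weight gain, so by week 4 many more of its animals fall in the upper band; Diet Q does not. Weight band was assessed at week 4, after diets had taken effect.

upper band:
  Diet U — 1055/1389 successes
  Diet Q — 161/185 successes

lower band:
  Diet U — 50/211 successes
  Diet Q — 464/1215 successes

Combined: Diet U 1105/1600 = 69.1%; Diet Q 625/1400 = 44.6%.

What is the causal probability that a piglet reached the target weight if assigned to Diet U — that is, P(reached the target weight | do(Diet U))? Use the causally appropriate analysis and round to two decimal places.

Week-4 weight band lies on the pathway diet → week-4 weight band → outcome, so adjusting for it blocks the indirect effect. For the total causal effect of diet, use the unadjusted pooled rates.
So P(outcome | do(Diet U)) is just the pooled rate for Diet U: 1105/1600 = 0.691.

0.69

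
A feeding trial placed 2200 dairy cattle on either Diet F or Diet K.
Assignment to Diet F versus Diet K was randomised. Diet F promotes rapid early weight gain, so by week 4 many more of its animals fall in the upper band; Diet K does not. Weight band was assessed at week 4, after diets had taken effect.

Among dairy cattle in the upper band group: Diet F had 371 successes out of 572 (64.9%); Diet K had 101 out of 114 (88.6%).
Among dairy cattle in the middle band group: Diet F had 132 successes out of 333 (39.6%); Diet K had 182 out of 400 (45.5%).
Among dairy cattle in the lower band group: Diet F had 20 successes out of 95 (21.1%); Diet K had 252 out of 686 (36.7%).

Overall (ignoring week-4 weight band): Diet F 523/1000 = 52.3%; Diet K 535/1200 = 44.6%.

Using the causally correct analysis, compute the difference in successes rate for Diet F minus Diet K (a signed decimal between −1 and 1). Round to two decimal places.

+0.08

Week-4 weight band lies on the pathway diet → week-4 weight band → outcome, so adjusting for it blocks the indirect effect. For the total causal effect of diet, use the unadjusted pooled rates.
The causal difference is the pooled difference: 0.523 − 0.446 = +0.077.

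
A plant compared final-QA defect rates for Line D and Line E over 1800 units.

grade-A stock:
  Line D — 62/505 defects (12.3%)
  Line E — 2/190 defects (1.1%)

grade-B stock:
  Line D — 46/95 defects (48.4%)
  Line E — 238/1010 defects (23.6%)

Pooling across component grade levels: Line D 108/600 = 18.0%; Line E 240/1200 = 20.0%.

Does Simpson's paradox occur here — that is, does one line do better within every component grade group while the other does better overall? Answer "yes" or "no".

Within each component grade level (grade-A stock 12.3% vs 1.1%; grade-B stock 48.4% vs 23.6%), Line E has the lower rate every time. Pooled: 18.0% vs 20.0% — Line D has the lower rate overall. The two comparisons disagree.

yes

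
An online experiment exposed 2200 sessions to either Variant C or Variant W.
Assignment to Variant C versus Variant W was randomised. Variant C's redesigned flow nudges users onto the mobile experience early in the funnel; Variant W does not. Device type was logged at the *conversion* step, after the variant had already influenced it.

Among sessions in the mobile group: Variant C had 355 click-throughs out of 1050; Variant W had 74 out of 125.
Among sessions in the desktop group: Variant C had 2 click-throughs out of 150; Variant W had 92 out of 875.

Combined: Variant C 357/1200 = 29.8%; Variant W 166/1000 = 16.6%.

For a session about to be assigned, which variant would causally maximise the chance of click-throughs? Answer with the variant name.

Variant C

The stratified and pooled comparisons disagree (Variant W wins within each device type; Variant C wins overall), so the answer turns on the causal role of device type.
Device type here is a post-treatment variable shaped by the variant; conditioning on it would introduce bias rather than remove it. The overall comparison is the causal one.
Pooled: Variant C 29.8% vs Variant W 16.6%; Variant C is higher overall.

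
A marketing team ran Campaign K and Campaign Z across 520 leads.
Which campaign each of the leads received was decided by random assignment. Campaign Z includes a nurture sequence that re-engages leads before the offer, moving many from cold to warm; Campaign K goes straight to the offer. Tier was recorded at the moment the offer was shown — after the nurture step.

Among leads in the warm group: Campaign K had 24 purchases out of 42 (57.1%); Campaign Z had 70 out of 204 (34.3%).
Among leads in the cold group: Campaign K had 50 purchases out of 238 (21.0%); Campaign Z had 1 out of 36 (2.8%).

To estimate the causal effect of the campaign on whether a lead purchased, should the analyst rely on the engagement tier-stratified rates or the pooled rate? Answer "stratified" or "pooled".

pooled

The engagement tier-specific comparison favours Campaign K throughout, but the pooled figures favour Campaign Z. The question is whether to condition on engagement tier.
Stratifying would compare campaigns among leads the campaigns themselves sorted into engagement tier groups — a form of selection on an intermediate. The unconditioned pooled rates give the total causal effect.
Pooled: Campaign K 26.4% vs Campaign Z 29.6%; Campaign Z is higher overall.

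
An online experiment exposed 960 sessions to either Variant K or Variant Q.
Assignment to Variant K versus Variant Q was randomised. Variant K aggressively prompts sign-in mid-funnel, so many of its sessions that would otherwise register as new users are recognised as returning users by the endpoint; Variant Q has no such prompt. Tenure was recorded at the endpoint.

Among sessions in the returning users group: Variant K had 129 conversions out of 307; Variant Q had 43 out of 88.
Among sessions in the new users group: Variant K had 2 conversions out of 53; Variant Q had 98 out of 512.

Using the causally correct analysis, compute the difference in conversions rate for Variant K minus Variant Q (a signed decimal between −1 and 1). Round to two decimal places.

+0.13

The distribution of user tenure is itself part of what the variant does — it is an intermediate outcome. Holding it fixed would remove that part of the effect; the total effect is the pooled difference.
The causal difference is the pooled difference: 0.364 − 0.235 = +0.129.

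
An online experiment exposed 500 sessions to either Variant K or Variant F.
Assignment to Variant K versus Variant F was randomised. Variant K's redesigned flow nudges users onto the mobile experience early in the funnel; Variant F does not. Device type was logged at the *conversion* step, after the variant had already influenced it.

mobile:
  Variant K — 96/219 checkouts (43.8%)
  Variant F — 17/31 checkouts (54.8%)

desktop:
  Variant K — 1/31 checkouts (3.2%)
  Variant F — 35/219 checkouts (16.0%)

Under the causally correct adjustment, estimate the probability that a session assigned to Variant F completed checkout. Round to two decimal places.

0.21

Stratifying would compare variants among sessions the variants themselves sorted into device type groups — a form of selection on an intermediate. The unconditioned pooled rates give the total causal effect.
So P(outcome | do(Variant F)) is just the pooled rate for Variant F: 52/250 = 0.208.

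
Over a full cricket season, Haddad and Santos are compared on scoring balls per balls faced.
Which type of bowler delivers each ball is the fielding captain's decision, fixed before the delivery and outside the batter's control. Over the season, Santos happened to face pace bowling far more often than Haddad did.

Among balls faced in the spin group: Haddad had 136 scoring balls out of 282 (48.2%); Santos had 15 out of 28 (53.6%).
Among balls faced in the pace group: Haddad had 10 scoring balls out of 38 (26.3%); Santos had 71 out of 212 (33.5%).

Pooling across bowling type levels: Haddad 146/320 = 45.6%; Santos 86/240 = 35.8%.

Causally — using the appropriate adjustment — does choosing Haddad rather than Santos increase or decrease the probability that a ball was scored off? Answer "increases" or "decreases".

Nothing the player does changes bowling type; the imbalance is an allocation artefact. With bowling type also predicting the outcome, the pooled figure is confounded, and the within-stratum comparison is the causal one.
Within each level — spin: 48.2% vs 53.6%; pace: 26.3% vs 33.5% — Santos is higher every time.

decreases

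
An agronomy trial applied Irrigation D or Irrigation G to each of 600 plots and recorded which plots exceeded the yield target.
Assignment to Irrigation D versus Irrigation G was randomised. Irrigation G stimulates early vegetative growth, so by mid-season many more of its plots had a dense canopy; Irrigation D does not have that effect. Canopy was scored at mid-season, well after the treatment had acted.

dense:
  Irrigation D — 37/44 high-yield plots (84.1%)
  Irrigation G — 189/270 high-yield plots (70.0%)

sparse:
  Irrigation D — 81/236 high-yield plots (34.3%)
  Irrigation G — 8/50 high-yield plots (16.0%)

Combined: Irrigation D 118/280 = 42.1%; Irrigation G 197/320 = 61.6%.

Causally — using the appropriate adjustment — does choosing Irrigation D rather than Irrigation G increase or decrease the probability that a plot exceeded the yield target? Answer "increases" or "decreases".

Irrigation D is higher inside every mid-season canopy stratum but Irrigation G is higher in aggregate. Whether to stratify depends on how mid-season canopy relates to the irrigation.
Mid-season canopy is downstream of the irrigation. One should not condition on a consequence of treatment, so the overall rates are the right comparison.
Pooled: Irrigation D 42.1% vs Irrigation G 61.6%; Irrigation G is higher overall.

decreases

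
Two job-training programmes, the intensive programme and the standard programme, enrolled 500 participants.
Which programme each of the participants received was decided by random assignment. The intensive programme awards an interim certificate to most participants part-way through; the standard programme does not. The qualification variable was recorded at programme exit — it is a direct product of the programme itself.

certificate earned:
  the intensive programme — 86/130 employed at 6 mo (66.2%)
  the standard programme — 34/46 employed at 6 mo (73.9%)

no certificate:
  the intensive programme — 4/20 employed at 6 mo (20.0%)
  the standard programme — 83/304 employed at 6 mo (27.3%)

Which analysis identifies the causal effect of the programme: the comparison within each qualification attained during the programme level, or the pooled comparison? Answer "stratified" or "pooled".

Qualification attained during the programme is downstream of the programme. One should not condition on a consequence of treatment, so the overall rates are the right comparison.
Pooled: the intensive programme 60.0% vs the standard programme 33.4%; the intensive programme is higher overall.

pooled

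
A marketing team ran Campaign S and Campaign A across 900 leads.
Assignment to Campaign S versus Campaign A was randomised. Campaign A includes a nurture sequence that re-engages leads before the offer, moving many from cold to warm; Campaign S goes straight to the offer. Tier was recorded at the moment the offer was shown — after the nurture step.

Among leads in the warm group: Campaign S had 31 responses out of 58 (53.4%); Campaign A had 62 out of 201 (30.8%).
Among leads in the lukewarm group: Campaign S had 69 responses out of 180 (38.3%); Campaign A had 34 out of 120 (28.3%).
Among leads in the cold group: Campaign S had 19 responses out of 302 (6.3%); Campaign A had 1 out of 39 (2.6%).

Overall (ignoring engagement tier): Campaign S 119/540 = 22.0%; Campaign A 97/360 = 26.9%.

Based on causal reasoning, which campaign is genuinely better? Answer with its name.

The stratified and pooled comparisons disagree (Campaign S wins within each engagement tier; Campaign A wins overall), so the answer turns on the causal role of engagement tier.
Engagement tier lies on the pathway campaign → engagement tier → outcome, so adjusting for it blocks the indirect effect. For the total causal effect of campaign, use the unadjusted pooled rates.
Pooled: Campaign S 22.0% vs Campaign A 26.9%; Campaign A is higher overall.

Campaign A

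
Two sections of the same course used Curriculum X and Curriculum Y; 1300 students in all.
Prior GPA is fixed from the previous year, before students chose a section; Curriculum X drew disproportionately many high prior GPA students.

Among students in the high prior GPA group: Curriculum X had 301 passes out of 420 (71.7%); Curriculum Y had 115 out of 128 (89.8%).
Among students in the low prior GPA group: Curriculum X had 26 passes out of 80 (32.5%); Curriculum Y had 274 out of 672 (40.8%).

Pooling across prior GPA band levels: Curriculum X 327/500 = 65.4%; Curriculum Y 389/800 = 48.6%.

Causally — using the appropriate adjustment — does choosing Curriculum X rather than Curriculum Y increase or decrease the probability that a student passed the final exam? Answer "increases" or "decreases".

Since prior GPA band is a pre-existing factor (not a product of the teaching method) and it affects the outcome on its own, it is a confounder. The stratified rates, not the pooled rate, identify the causal effect.
Within each level — high prior GPA: 71.7% vs 89.8%; low prior GPA: 32.5% vs 40.8% — Curriculum Y is higher every time.

decreases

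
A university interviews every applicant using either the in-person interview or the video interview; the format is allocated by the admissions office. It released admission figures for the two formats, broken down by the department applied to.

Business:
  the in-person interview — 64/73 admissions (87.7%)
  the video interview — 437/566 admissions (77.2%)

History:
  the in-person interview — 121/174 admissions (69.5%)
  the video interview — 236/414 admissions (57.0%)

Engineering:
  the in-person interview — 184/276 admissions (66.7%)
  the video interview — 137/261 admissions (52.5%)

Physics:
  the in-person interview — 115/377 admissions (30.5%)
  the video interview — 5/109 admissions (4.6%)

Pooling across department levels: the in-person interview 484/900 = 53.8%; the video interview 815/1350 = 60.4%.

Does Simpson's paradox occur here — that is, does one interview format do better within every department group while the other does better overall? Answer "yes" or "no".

yes

Within each department level (Business 87.7% vs 77.2%; History 69.5% vs 57.0%; Engineering 66.7% vs 52.5%; Physics 30.5% vs 4.6%), the in-person interview has the higher rate every time. Pooled: 53.8% vs 60.4% — the video interview has the higher rate overall. The two comparisons disagree.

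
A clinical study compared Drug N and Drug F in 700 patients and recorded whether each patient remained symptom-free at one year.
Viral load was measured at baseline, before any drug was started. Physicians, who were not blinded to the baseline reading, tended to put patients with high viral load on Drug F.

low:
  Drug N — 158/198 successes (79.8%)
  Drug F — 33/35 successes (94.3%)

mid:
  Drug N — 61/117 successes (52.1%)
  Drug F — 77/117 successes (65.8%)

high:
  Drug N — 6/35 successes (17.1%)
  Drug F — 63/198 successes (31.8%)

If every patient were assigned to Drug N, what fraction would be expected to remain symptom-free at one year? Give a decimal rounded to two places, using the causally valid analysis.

0.50

Viral load is set before the drug has any effect — it is not caused by the drug — and it independently drives the outcome. That makes it a confounder, so the causal comparison is within viral load levels.
Standardising Drug N to the population viral load mix: 0.333·158/198 + 0.334·61/117 + 0.333·6/35 = 0.497.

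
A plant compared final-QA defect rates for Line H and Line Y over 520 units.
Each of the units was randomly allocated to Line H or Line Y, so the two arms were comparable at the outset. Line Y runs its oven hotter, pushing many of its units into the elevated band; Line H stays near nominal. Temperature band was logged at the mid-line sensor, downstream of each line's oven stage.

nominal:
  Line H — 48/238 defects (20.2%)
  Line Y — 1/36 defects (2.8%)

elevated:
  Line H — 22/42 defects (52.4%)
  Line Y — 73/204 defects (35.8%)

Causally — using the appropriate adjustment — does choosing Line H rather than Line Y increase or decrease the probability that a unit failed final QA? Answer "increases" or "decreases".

In-process temperature band lies on the pathway line → in-process temperature band → outcome, so adjusting for it blocks the indirect effect. For the total causal effect of line, use the unadjusted pooled rates.
Pooled: Line H 25.0% vs Line Y 30.8%; Line H is lower overall.

decreases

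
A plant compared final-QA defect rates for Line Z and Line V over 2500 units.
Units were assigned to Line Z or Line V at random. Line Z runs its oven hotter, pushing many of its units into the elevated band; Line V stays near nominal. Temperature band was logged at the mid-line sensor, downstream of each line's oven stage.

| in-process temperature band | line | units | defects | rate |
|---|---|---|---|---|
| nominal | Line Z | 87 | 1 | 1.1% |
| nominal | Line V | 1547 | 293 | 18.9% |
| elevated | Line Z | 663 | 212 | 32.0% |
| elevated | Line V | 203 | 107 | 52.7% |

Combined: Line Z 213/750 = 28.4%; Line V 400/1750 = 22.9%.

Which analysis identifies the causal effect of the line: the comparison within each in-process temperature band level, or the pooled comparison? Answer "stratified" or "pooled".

pooled

Because the line influences in-process temperature band, in-process temperature band is a post-treatment mediator, not a confounder. Stratifying on it would bias the estimate; the causal effect is the crude pooled difference.
Pooled: Line Z 28.4% vs Line V 22.9%; Line V is lower overall.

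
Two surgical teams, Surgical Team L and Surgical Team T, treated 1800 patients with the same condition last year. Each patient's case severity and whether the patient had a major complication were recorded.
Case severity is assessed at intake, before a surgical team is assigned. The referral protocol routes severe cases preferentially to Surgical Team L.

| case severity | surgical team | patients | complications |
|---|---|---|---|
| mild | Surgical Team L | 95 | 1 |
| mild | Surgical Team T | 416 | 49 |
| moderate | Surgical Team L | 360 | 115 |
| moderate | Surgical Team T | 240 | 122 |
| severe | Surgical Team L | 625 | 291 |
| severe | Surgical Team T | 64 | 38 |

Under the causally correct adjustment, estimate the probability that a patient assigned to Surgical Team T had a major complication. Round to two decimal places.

Here case severity is a common cause — it drives both which surgical team a case falls under and the outcome. The crude comparison mixes populations; the stratum-specific rates are the causally relevant ones.
Standardising Surgical Team T to the population case severity mix: 0.284·49/416 + 0.333·122/240 + 0.383·38/64 = 0.430.

0.43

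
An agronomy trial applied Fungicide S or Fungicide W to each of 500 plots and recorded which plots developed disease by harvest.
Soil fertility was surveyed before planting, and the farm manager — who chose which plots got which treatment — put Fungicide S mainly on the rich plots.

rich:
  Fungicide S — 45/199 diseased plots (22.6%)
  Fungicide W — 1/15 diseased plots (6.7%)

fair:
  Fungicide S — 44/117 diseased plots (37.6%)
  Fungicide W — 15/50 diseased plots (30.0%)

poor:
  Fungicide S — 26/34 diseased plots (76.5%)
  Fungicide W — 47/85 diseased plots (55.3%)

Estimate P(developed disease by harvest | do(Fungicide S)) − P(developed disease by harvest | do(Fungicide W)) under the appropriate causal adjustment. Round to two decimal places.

The imbalance in soil fertility arose from how plots were allocated, not from anything the fungicide did; and soil fertility independently affects the outcome. The pooled gap is confounded — condition on soil fertility.
Adjusting over the population distribution of soil fertility: 0.428·(0.226−0.067) + 0.334·(0.376−0.300) + 0.238·(0.765−0.553) = +0.144.

+0.14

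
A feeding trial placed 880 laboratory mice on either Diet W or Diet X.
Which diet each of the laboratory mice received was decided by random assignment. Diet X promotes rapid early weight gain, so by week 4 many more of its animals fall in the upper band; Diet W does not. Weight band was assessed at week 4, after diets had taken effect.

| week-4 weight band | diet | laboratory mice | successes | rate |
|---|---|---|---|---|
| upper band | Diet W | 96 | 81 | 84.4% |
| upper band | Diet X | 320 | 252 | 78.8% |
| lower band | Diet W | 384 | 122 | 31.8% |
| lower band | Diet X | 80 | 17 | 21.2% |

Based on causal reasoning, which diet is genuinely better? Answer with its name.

The week-4 weight band-specific comparison favours Diet W throughout, but the pooled figures favour Diet X. The question is whether to condition on week-4 weight band.
Week-4 weight band here is a post-treatment variable shaped by the diet; conditioning on it would introduce bias rather than remove it. The overall comparison is the causal one.
Pooled: Diet W 42.3% vs Diet X 67.2%; Diet X is higher overall.

Diet X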